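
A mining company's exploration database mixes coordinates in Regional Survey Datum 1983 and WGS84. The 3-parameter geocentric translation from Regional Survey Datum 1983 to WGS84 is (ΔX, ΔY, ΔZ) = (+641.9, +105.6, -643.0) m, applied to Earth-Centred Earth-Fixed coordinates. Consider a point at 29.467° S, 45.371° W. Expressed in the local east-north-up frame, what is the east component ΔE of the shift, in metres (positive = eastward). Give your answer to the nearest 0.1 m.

ΔE = 531.0 m

At φ = -29.467°, λ = -45.371°: sin φ = -0.491922, cos φ = 0.870639, sin λ = -0.711671, cos λ = 0.702513.
ΔE = −sin λ·ΔX + cos λ·ΔY = −(-0.711671)·(641.9) + (0.702513)·(105.6) = 531.01 m.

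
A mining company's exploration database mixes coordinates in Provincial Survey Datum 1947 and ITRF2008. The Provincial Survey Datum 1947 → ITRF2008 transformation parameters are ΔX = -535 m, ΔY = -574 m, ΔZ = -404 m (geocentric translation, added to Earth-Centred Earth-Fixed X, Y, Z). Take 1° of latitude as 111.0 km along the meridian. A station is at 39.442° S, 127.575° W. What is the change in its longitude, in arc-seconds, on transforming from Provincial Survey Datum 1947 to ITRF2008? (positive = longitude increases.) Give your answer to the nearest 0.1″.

Δλ = -3.1″

sin φ = -0.635297, cos φ = 0.772268, sin λ = -0.792556, cos λ = -0.609799.
East component: ΔE = −sin λ·ΔX + cos λ·ΔY = −(-0.792556)(-535) + (-0.609799)(-574) = -73.99 m.
1° of latitude spans 111000 m; at latitude φ, 1° of longitude spans that × cos φ = 85721.8 m, so Δλ = -73.99 / 85721.8 × 3600 = -3.107″.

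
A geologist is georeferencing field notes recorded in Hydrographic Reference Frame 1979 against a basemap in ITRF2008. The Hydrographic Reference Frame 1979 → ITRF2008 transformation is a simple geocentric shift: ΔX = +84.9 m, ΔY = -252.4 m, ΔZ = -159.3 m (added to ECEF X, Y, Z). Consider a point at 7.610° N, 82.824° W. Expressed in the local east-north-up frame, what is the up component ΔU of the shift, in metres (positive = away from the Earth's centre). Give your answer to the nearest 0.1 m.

At φ = 7.610°, λ = -82.824°: sin φ = 0.132429, cos φ = 0.991192, sin λ = -0.992167, cos λ = 0.124918.
ΔU = cos φ cos λ·ΔX + cos φ sin λ·ΔY + sin φ·ΔZ = (0.991192)(0.124918)(84.9) + (0.991192)(-0.992167)(-252.4) + (0.132429)(-159.3) = 237.63 m.

ΔU = 237.6 m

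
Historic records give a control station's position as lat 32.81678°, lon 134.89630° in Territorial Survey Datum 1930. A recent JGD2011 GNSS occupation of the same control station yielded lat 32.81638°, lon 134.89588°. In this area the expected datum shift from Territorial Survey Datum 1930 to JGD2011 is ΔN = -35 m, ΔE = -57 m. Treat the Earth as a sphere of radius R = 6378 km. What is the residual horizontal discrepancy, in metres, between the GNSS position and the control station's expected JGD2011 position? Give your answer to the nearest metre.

20 m

Observed coordinate differences: Δφ = -0.00040°, Δλ = -0.00042°.
Converting to metres (1° lat = 111317 m, cos φ = 0.840408): observed ΔN = -44.5 m, observed ΔE = -39.3 m.
Subtracting the expected shift leaves a residual of -44.5 − (-35) = -9.5 m north and -39.3 − (-57) = 17.7 m east.
Residual distance = √((-9.5)² + 17.7²) = 20.1 m.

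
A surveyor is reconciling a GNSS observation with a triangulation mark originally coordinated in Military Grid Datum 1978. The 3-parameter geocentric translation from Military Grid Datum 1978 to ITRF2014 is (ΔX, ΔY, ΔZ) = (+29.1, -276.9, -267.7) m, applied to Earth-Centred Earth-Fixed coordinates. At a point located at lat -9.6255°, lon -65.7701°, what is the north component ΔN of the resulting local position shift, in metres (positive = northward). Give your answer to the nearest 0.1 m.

ΔN = -219.7 m

The local north axis is (−sin φ cos λ, −sin φ sin λ, cos φ), giving ΔN = 1.997 + 42.221 − 263.931 = -219.71 m.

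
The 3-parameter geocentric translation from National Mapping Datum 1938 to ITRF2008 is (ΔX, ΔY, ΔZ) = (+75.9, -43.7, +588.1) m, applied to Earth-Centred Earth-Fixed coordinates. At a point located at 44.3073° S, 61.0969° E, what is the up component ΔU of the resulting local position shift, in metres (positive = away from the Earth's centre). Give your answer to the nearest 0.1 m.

At φ = -44.3073°, λ = 61.0969°: sin φ = -0.698506, cos φ = 0.715604, sin λ = 0.875438, cos λ = 0.483330.
ΔU = cos φ cos λ·ΔX + cos φ sin λ·ΔY + sin φ·ΔZ = (0.715604)(0.483330)(75.9) + (0.715604)(0.875438)(-43.7) + (-0.698506)(588.1) = -411.92 m.

ΔU = -411.9 m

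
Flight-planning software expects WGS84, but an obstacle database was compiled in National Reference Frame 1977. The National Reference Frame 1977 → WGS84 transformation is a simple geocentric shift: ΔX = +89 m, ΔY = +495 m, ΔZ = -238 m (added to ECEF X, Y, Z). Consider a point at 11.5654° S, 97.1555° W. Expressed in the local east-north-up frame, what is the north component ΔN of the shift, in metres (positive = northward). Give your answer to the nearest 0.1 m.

ΔN = -333.9 m

At φ = -11.5654°, λ = -97.1555°: sin φ = -0.200486, cos φ = 0.979696, sin λ = -0.992212, cos λ = -0.124563.
ΔN = −sin φ cos λ·ΔX − sin φ sin λ·ΔY + cos φ·ΔZ = −(-0.200486)(-0.124563)(89) − (-0.200486)(-0.992212)(495) + (0.979696)(-238) = -333.86 m.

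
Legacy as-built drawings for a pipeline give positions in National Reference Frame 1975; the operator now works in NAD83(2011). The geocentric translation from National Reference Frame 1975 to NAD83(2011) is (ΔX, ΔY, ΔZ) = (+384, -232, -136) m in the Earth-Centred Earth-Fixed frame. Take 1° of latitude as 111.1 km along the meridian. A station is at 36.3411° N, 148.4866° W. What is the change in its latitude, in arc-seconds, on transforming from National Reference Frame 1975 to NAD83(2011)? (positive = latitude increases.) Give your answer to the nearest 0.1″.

sin φ = 0.592591, cos φ = 0.805503, sin λ = -0.522698, cos λ = -0.852518.
North component: ΔN = −sin φ cos λ·ΔX − sin φ sin λ·ΔY + cos φ·ΔZ = −(0.592591)(-0.852518)(384) − (0.592591)(-0.522698)(-232) + (0.805503)(-136) = 12.59 m.
1° of latitude spans 111100 m, so Δφ = 12.59 / 111100 × 3600 = 0.408″.

Δφ = 0.4″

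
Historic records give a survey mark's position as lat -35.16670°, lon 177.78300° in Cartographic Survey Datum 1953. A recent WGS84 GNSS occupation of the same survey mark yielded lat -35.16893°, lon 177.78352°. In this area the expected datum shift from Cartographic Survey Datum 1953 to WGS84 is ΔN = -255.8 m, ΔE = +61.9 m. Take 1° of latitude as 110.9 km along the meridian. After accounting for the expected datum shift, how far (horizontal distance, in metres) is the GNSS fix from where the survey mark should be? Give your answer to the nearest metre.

17 m

Observed coordinate differences: Δφ = -0.00223°, Δλ = +0.00052°.
Converting to metres (1° lat = 110900 m, cos φ = 0.817480): observed ΔN = -247.3 m, observed ΔE = 47.1 m.
Subtracting the expected shift leaves a residual of -247.3 − (-255.8) = 8.5 m north and 47.1 − (61.9) = -14.8 m east.
Residual distance = √(8.5² + (-14.8)²) = 17.0 m.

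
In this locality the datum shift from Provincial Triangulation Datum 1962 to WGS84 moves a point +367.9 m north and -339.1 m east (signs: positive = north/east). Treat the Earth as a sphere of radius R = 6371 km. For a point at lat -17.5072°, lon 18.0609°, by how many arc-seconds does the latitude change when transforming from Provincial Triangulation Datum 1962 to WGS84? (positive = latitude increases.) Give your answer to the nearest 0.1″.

Δφ = 11.9″

On a sphere of radius R, 1 rad of latitude = R, so Δφ = ΔN / R = 367.9 / 6371000 = 5.7746e-05 rad = 11.911″.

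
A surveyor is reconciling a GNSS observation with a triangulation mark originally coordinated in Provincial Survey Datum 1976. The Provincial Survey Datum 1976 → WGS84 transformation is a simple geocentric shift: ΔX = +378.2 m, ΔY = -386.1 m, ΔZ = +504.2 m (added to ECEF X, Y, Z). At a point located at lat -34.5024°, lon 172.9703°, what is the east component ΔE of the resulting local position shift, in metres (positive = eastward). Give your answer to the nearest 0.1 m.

The local east axis at (φ, λ) is (−sin λ, cos λ, 0), so ΔE = −sin(172.9703°)·378.2 + cos(172.9703°)·(-386.1) = 336.91 m.

ΔE = 336.9 m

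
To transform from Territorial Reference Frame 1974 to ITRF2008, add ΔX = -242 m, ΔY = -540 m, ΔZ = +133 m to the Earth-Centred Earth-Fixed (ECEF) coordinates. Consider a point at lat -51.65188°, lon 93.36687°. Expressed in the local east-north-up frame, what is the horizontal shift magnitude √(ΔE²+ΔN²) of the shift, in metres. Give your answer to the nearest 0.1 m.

427.8 m

At φ = -51.65188°, λ = 93.36687°: sin φ = -0.784256, cos φ = 0.620438, sin λ = 0.998274, cos λ = -0.058729.
ΔE = −sin λ·ΔX + cos λ·ΔY = −(0.998274)·(-242) + (-0.058729)·(-540) = 273.30 m.
ΔN = −sin φ cos λ·ΔX − sin φ sin λ·ΔY + cos φ·ΔZ = −(-0.784256)(-0.058729)(-242) − (-0.784256)(0.998274)(-540) + (0.620438)(133) = -329.10 m.
Horizontal magnitude = √(ΔE² + ΔN²) = √(273.30² + (-329.10)²) = 427.78 m.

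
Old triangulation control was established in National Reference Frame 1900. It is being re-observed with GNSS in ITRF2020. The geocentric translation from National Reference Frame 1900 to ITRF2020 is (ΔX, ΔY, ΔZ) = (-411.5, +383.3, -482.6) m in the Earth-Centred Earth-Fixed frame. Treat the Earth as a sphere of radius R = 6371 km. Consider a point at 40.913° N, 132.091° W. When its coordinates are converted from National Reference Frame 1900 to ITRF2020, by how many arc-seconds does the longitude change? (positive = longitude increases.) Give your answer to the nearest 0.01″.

sin φ = 0.654912, cos φ = 0.755705, sin λ = -0.742081, cos λ = -0.670310.
East component: ΔE = −sin λ·ΔX + cos λ·ΔY = −(-0.742081)(-411.5) + (-0.670310)(383.3) = -562.30 m.
1° of latitude spans πR/180 = 111195 m; at latitude φ, 1° of longitude spans that × cos φ = 84030.6 m, so Δλ = -562.30 / 84030.6 × 3600 = -24.090″.

Δλ = -24.09″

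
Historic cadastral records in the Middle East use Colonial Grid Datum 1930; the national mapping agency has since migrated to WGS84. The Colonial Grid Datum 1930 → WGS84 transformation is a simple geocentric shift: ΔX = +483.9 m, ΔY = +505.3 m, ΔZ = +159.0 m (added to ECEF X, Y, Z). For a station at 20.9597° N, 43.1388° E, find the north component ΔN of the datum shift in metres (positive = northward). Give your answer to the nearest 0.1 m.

ΔN = -101.4 m

At φ = 20.9597°, λ = 43.1388°: sin φ = 0.357711, cos φ = 0.933832, sin λ = 0.683768, cos λ = 0.729699.
ΔN = −sin φ cos λ·ΔX − sin φ sin λ·ΔY + cos φ·ΔZ = −(0.357711)(0.729699)(483.9) − (0.357711)(0.683768)(505.3) + (0.933832)(159.0) = -101.42 m.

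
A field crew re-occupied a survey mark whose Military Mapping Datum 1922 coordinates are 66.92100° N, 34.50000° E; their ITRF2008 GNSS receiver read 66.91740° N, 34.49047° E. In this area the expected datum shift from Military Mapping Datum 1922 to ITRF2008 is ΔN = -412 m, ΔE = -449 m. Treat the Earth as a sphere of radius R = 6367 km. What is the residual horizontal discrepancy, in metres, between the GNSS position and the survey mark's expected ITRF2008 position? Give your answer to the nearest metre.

36 m

Observed coordinate differences: Δφ = -0.00360°, Δλ = -0.00953°.
Converting to metres (1° lat = 111125 m, cos φ = 0.392000): observed ΔN = -400.1 m, observed ΔE = -415.1 m.
Subtracting the expected shift leaves a residual of -400.1 − (-412) = 11.9 m north and -415.1 − (-449) = 33.9 m east.
Residual distance = √(11.9² + 33.9²) = 35.9 m.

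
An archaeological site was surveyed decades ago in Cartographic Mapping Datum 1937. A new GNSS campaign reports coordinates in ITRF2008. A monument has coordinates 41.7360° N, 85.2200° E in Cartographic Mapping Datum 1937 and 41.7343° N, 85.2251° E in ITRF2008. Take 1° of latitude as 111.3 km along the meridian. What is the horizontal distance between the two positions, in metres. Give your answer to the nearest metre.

Δφ = 41.7343° − 41.7360° = -0.0017°; Δλ = 85.2251° − 85.2200° = +0.0051°.
ΔN = Δφ × 111300 = -189.2 m; ΔE = Δλ × 111300 × cos(41.7360°) = +0.0051 × 111300 × 0.746220 = 423.6 m.
Distance = √(ΔE² + ΔN²) = √(423.6² + (-189.2)²) = 463.9 m.

464 m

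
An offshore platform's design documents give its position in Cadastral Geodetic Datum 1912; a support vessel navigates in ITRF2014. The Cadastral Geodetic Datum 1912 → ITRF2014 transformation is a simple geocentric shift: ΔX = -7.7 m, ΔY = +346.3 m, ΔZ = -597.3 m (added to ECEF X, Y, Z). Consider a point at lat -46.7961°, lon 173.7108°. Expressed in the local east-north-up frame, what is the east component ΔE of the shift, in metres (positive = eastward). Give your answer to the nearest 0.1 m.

ΔE = -343.4 m

The local east axis at (φ, λ) is (−sin λ, cos λ, 0), so ΔE = −sin(173.7108°)·(-7.7) + cos(173.7108°)·346.3 = -343.37 m.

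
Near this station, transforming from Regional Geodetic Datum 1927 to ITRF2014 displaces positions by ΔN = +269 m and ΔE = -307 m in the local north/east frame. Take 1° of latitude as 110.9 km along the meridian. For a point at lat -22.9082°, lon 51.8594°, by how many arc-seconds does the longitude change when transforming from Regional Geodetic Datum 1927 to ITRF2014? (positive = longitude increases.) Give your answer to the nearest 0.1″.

At latitude -22.9082°, cos φ = 0.921130.
1° of longitude at this latitude = 110.9 × cos φ = 102.15 km, so Δλ = -307.0 / 102153.3 = -0.0030053° = -10.819″.

Δλ = -10.8″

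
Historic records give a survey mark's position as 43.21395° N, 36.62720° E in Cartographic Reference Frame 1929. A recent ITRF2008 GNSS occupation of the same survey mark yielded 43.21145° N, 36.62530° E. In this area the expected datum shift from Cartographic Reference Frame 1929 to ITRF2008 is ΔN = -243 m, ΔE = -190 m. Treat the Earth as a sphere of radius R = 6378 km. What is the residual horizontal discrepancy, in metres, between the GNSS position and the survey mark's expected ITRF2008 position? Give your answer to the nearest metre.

50 m

Observed coordinate differences: Δφ = -0.00250°, Δλ = -0.00190°.
Converting to metres (1° lat = 111317 m, cos φ = 0.728802): observed ΔN = -278.3 m, observed ΔE = -154.1 m.
Subtracting the expected shift leaves a residual of -278.3 − (-243) = -35.3 m north and -154.1 − (-190) = 35.9 m east.
Residual distance = √((-35.3)² + 35.9²) = 50.3 m.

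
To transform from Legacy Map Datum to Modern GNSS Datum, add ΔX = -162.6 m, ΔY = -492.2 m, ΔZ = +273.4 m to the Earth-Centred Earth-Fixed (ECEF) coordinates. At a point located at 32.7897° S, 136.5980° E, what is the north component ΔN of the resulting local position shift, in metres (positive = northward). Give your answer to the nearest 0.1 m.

ΔN = 110.7 m

The local north axis is (−sin φ cos λ, −sin φ sin λ, cos φ), giving ΔN = 63.978 − 183.153 + 229.838 = 110.66 m.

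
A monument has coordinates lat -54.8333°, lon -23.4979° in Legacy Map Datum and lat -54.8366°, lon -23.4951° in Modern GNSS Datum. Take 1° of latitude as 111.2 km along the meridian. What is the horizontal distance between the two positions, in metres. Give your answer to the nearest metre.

Δφ = -54.8366° − -54.8333° = -0.0033°; Δλ = -23.4951° − -23.4979° = +0.0028°.
ΔN = Δφ × 111200 = -367.0 m; ΔE = Δλ × 111200 × cos(-54.8333°) = +0.0028 × 111200 × 0.575957 = 179.3 m.
Distance = √(ΔE² + ΔN²) = √(179.3² + (-367.0)²) = 408.4 m.

408 m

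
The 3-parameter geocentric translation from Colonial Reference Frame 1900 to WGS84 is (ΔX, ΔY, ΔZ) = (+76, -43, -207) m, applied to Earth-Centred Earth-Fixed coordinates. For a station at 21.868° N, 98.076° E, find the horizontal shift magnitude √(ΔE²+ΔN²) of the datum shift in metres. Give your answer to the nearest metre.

The local east axis at (φ, λ) is (−sin λ, cos λ, 0), so ΔE = −sin(98.076°)·76 + cos(98.076°)·(-43) = -69.21 m.
The local north axis is (−sin φ cos λ, −sin φ sin λ, cos φ), giving ΔN = 3.977 + 15.857 − 192.105 = -172.27 m.
Horizontal magnitude = √(ΔE² + ΔN²) = √((-69.21)² + (-172.27)²) = 185.65 m.

186 m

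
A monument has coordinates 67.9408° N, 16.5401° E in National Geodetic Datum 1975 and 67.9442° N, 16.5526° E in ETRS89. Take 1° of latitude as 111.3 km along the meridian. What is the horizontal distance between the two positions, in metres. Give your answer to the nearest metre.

645 m

Δφ = 67.9442° − 67.9408° = +0.0034°; Δλ = 16.5526° − 16.5401° = +0.0125°.
ΔN = Δφ × 111300 = 378.4 m; ΔE = Δλ × 111300 × cos(67.9408°) = +0.0125 × 111300 × 0.375564 = 522.5 m.
Distance = √(ΔE² + ΔN²) = √(522.5² + 378.4²) = 645.1 m.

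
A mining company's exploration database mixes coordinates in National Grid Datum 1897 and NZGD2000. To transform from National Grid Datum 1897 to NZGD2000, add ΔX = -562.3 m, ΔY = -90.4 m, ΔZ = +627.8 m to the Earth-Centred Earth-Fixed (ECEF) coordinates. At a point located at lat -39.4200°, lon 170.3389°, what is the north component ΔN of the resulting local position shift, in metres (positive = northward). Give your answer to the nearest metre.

ΔN = 827 m

At φ = -39.4200°, λ = 170.3389°: sin φ = -0.635000, cos φ = 0.772512, sin λ = 0.167820, cos λ = -0.985818.
ΔN = −sin φ cos λ·ΔX − sin φ sin λ·ΔY + cos φ·ΔZ = −(-0.635000)(-0.985818)(-562.3) − (-0.635000)(0.167820)(-90.4) + (0.772512)(627.8) = 827.35 m.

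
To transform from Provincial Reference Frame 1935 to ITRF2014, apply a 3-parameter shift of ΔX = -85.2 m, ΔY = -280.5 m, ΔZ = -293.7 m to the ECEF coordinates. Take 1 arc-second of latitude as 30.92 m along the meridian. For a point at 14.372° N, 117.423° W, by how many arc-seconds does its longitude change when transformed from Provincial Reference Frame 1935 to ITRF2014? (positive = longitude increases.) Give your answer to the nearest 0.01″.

Δλ = 1.79″

sin φ = 0.248217, cos φ = 0.968705, sin λ = -0.887631, cos λ = -0.460556.
East component: ΔE = −sin λ·ΔX + cos λ·ΔY = −(-0.887631)(-85.2) + (-0.460556)(-280.5) = 53.56 m.
1° of latitude spans 3600 × 30.92 = 111312 m; at latitude φ, 1° of longitude spans that × cos φ = 107828.4 m, so Δλ = 53.56 / 107828.4 × 3600 = 1.788″.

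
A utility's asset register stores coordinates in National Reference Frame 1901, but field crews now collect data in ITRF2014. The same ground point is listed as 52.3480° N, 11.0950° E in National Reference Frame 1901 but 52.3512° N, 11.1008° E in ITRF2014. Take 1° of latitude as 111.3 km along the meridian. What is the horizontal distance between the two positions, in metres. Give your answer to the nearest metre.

Δφ = 52.3512° − 52.3480° = +0.0032°; Δλ = 11.1008° − 11.0950° = +0.0058°.
ΔN = Δφ × 111300 = 356.2 m; ΔE = Δλ × 111300 × cos(52.3480°) = +0.0058 × 111300 × 0.610864 = 394.3 m.
Distance = √(ΔE² + ΔN²) = √(394.3² + 356.2²) = 531.4 m.

531 m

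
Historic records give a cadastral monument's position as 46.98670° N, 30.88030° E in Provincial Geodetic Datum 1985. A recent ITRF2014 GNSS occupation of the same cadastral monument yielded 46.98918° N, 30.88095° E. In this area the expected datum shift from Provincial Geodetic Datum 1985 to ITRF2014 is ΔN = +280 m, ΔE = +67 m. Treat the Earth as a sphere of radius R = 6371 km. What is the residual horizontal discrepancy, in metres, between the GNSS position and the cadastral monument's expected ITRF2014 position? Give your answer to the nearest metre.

18 m

Observed coordinate differences: Δφ = +0.00248°, Δλ = +0.00065°.
Converting to metres (1° lat = 111195 m, cos φ = 0.682168): observed ΔN = 275.8 m, observed ΔE = 49.3 m.
Subtracting the expected shift leaves a residual of 275.8 − (280) = -4.2 m north and 49.3 − (67) = -17.7 m east.
Residual distance = √((-4.2)² + (-17.7)²) = 18.2 m.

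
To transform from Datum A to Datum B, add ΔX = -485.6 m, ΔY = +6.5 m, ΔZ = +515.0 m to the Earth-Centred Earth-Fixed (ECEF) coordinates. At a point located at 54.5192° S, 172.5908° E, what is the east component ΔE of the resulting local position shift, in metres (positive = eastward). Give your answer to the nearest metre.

The local east axis at (φ, λ) is (−sin λ, cos λ, 0), so ΔE = −sin(172.5908°)·(-485.6) + cos(172.5908°)·6.5 = 56.17 m.

ΔE = 56 m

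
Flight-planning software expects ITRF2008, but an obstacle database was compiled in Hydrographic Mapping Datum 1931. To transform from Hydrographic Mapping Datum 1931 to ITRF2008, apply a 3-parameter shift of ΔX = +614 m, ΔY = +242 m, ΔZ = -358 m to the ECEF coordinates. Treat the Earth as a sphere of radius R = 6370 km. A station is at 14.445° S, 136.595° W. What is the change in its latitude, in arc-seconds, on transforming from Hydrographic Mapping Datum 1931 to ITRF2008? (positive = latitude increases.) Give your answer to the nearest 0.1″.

Δφ = -16.2″

sin φ = -0.249451, cos φ = 0.968388, sin λ = -0.687151, cos λ = -0.726515.
North component: ΔN = −sin φ cos λ·ΔX − sin φ sin λ·ΔY + cos φ·ΔZ = −(-0.249451)(-0.726515)(614) − (-0.249451)(-0.687151)(242) + (0.968388)(-358) = -499.44 m.
1° of latitude spans πR/180 = 111177 m, so Δφ = -499.44 / 111177 × 3600 = -16.172″.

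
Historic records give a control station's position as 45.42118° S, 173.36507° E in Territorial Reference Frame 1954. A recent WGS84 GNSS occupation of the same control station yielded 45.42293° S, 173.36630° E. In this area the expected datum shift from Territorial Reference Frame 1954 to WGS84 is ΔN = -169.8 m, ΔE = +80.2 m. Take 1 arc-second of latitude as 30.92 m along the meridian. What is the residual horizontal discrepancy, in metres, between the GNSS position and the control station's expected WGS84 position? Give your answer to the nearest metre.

30 m

Observed coordinate differences: Δφ = -0.00175°, Δλ = +0.00123°.
Converting to metres (1° lat = 111312 m, cos φ = 0.701890): observed ΔN = -194.8 m, observed ΔE = 96.1 m.
Subtracting the expected shift leaves a residual of -194.8 − (-169.8) = -25.0 m north and 96.1 − (80.2) = 15.9 m east.
Residual distance = √((-25.0)² + 15.9²) = 29.6 m.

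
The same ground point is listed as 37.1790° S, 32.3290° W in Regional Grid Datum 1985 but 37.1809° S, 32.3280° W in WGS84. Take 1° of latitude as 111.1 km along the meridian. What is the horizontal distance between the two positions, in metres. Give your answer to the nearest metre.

229 m

Δφ = -37.1809° − -37.1790° = -0.0019°; Δλ = -32.3280° − -32.3290° = +0.0010°.
ΔN = Δφ × 111100 = -211.1 m; ΔE = Δλ × 111100 × cos(-37.1790°) = +0.0010 × 111100 × 0.796751 = 88.5 m.
Distance = √(ΔE² + ΔN²) = √(88.5² + (-211.1)²) = 228.9 m.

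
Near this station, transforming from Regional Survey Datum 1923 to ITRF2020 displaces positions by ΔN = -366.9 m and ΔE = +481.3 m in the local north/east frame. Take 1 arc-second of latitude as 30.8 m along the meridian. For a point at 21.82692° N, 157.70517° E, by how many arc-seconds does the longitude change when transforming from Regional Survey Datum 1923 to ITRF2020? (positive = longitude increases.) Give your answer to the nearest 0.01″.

Δλ = 16.83″

At latitude 21.82692°, cos φ = 0.928311.
1″ of longitude at this latitude = 30.80 × cos φ = 28.5920 m, so Δλ = 481.3 / 28.5920 = 16.833″.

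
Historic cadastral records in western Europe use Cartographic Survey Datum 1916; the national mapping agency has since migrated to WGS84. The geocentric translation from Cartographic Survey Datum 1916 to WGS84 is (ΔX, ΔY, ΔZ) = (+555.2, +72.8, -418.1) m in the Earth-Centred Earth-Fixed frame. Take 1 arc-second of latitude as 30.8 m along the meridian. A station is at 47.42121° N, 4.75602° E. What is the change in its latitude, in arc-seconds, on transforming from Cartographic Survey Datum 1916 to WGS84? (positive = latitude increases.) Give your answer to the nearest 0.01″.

sin φ = 0.736348, cos φ = 0.676603, sin λ = 0.082913, cos λ = 0.996557.
North component: ΔN = −sin φ cos λ·ΔX − sin φ sin λ·ΔY + cos φ·ΔZ = −(0.736348)(0.996557)(555.2) − (0.736348)(0.082913)(72.8) + (0.676603)(-418.1) = -694.75 m.
1° of latitude spans 3600 × 30.80 = 110880 m, so Δφ = -694.75 / 110880 × 3600 = -22.557″.

Δφ = -22.56″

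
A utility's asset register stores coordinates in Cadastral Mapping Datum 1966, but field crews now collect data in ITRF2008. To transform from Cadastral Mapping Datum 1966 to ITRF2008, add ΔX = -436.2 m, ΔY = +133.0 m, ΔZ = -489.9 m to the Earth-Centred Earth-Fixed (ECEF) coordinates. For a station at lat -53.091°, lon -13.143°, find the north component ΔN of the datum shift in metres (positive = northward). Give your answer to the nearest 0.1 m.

At φ = -53.091°, λ = -13.143°: sin φ = -0.799590, cos φ = 0.600546, sin λ = -0.227382, cos λ = 0.973806.
ΔN = −sin φ cos λ·ΔX − sin φ sin λ·ΔY + cos φ·ΔZ = −(-0.799590)(0.973806)(-436.2) − (-0.799590)(-0.227382)(133.0) + (0.600546)(-489.9) = -658.03 m.

ΔN = -658.0 m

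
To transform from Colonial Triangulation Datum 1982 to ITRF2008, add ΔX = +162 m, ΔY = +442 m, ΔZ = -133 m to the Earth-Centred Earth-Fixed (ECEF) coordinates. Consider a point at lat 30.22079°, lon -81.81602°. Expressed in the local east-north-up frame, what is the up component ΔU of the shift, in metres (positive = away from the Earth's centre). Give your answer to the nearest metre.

At φ = 30.22079°, λ = -81.81602°: sin φ = 0.503334, cos φ = 0.864092, sin λ = -0.989816, cos λ = 0.142352.
ΔU = cos φ cos λ·ΔX + cos φ sin λ·ΔY + sin φ·ΔZ = (0.864092)(0.142352)(162) + (0.864092)(-0.989816)(442) + (0.503334)(-133) = -425.06 m.

ΔU = -425 m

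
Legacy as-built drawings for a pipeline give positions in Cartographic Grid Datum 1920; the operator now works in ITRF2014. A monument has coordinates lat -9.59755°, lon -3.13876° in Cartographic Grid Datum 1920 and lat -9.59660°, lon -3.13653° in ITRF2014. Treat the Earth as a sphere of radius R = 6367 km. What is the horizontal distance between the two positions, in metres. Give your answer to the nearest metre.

266 m

Δφ = -9.59660° − -9.59755° = +0.00095°; Δλ = -3.13653° − -3.13876° = +0.00223°.
1° along a meridian = πR/180 = 111125 m.
ΔN = Δφ × 111125 = 105.6 m; ΔE = Δλ × 111125 × cos(-9.59755°) = +0.00223 × 111125 × 0.986003 = 244.3 m.
Distance = √(ΔE² + ΔN²) = √(244.3² + 105.6²) = 266.2 m.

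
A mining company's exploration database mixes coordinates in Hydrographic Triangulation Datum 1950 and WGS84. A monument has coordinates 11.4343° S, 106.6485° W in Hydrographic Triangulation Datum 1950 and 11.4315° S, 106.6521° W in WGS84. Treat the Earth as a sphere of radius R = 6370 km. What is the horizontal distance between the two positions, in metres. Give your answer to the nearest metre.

501 m

Δφ = -11.4315° − -11.4343° = +0.0028°; Δλ = -106.6521° − -106.6485° = -0.0036°.
1° along a meridian = πR/180 = 111177 m.
ΔN = Δφ × 111177 = 311.3 m; ΔE = Δλ × 111177 × cos(-11.4343°) = -0.0036 × 111177 × 0.980153 = -392.3 m.
Distance = √(ΔE² + ΔN²) = √((-392.3)² + 311.3²) = 500.8 m.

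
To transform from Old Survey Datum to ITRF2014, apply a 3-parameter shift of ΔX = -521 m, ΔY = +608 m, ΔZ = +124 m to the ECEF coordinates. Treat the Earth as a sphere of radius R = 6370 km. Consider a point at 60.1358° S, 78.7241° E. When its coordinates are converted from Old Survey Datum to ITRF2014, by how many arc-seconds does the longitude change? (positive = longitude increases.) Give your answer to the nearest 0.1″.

sin φ = -0.867208, cos φ = 0.497946, sin λ = 0.980697, cos λ = 0.195534.
East component: ΔE = −sin λ·ΔX + cos λ·ΔY = −(0.980697)(-521) + (0.195534)(608) = 629.83 m.
1° of latitude spans πR/180 = 111177 m; at latitude φ, 1° of longitude spans that × cos φ = 55360.4 m, so Δλ = 629.83 / 55360.4 × 3600 = 40.957″.

Δλ = 41.0″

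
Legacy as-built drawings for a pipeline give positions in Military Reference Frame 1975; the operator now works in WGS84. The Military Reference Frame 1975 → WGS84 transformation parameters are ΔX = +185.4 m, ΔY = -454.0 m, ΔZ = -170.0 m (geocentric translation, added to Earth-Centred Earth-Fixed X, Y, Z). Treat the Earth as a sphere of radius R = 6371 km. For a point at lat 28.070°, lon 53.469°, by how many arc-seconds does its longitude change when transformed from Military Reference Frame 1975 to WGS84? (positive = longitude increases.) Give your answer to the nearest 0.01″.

sin φ = 0.470550, cos φ = 0.882373, sin λ = 0.803535, cos λ = 0.595258.
East component: ΔE = −sin λ·ΔX + cos λ·ΔY = −(0.803535)(185.4) + (0.595258)(-454.0) = -419.22 m.
1° of latitude spans πR/180 = 111195 m; at latitude φ, 1° of longitude spans that × cos φ = 98115.4 m, so Δλ = -419.22 / 98115.4 × 3600 = -15.382″.

Δλ = -15.38″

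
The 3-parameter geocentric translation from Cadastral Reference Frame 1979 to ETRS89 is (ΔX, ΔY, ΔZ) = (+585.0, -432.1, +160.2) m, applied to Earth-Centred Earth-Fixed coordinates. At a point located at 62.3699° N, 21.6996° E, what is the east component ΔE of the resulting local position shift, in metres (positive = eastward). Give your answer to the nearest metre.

At φ = 62.3699°, λ = 21.6996°: sin φ = 0.885960, cos φ = 0.463762, sin λ = 0.369740, cos λ = 0.929135.
ΔE = −sin λ·ΔX + cos λ·ΔY = −(0.369740)·(585.0) + (0.929135)·(-432.1) = -617.78 m.

ΔE = -618 m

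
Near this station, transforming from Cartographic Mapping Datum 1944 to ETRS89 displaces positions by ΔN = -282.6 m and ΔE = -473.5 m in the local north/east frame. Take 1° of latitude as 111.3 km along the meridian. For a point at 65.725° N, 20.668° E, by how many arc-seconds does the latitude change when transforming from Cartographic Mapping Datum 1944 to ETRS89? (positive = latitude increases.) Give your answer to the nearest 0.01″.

1° of latitude = 111.3 km, so Δφ = -282.6 / 111300 = -0.0025391° = -9.141″.

Δφ = -9.14″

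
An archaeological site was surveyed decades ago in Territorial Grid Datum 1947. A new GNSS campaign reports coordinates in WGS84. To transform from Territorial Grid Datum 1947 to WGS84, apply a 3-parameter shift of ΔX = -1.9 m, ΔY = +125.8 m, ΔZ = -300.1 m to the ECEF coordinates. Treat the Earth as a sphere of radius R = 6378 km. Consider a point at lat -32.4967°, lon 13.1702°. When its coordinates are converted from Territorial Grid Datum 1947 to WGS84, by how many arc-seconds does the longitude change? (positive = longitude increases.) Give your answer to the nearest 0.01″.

Δλ = 4.71″

sin φ = -0.537251, cos φ = 0.843422, sin λ = 0.227844, cos λ = 0.973698.
East component: ΔE = −sin λ·ΔX + cos λ·ΔY = −(0.227844)(-1.9) + (0.973698)(125.8) = 122.92 m.
1° of latitude spans πR/180 = 111317 m; at latitude φ, 1° of longitude spans that × cos φ = 93887.3 m, so Δλ = 122.92 / 93887.3 × 3600 = 4.713″.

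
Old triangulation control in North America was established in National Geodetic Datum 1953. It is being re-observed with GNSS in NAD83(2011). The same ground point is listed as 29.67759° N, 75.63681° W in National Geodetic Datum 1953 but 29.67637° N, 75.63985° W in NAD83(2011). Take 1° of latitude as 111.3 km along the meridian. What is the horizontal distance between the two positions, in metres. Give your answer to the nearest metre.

Δφ = 29.67637° − 29.67759° = -0.00122°; Δλ = -75.63985° − -75.63681° = -0.00304°.
ΔN = Δφ × 111300 = -135.8 m; ΔE = Δλ × 111300 × cos(29.67759°) = -0.00304 × 111300 × 0.868825 = -294.0 m.
Distance = √(ΔE² + ΔN²) = √((-294.0)² + (-135.8)²) = 323.8 m.

324 m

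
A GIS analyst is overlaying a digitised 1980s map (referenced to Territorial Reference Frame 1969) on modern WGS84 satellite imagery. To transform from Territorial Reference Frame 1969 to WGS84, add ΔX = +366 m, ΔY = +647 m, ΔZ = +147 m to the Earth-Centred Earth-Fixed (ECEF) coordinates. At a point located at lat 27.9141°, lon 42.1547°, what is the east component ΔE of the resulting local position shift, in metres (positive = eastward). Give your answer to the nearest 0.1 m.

The local east axis at (φ, λ) is (−sin λ, cos λ, 0), so ΔE = −sin(42.1547°)·366 + cos(42.1547°)·647 = 234.01 m.

ΔE = 234.0 m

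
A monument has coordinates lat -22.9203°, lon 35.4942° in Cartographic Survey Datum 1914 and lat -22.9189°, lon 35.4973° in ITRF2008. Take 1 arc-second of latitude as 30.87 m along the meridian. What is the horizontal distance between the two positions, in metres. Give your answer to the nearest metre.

353 m

Δφ = -22.9189° − -22.9203° = +0.0014°; Δλ = 35.4973° − 35.4942° = +0.0031°.
1° of latitude = 3600 × 30.87 = 111132 m.
ΔN = Δφ × 111132 = 155.6 m; ΔE = Δλ × 111132 × cos(-22.9203°) = +0.0031 × 111132 × 0.921047 = 317.3 m.
Distance = √(ΔE² + ΔN²) = √(317.3² + 155.6²) = 353.4 m.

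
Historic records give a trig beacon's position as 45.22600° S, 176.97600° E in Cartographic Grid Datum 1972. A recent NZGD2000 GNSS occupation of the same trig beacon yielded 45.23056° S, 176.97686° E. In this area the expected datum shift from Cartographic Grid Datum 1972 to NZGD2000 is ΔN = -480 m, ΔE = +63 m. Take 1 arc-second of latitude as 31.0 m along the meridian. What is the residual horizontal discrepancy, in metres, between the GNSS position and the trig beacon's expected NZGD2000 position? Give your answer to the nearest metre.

Observed coordinate differences: Δφ = -0.00456°, Δλ = +0.00086°.
Converting to metres (1° lat = 111600 m, cos φ = 0.704312): observed ΔN = -508.9 m, observed ΔE = 67.6 m.
Subtracting the expected shift leaves a residual of -508.9 − (-480) = -28.9 m north and 67.6 − (63) = 4.6 m east.
Residual distance = √((-28.9)² + 4.6²) = 29.3 m.

29 m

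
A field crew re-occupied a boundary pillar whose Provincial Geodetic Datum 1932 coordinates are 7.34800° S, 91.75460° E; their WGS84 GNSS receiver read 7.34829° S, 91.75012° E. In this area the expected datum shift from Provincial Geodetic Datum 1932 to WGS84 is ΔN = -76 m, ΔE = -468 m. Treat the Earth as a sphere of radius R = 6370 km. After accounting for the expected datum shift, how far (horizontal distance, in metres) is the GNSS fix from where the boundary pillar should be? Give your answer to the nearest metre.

Observed coordinate differences: Δφ = -0.00029°, Δλ = -0.00448°.
Converting to metres (1° lat = 111177 m, cos φ = 0.991788): observed ΔN = -32.2 m, observed ΔE = -494.0 m.
Subtracting the expected shift leaves a residual of -32.2 − (-76) = 43.8 m north and -494.0 − (-468) = -26.0 m east.
Residual distance = √(43.8² + (-26.0)²) = 50.9 m.

51 m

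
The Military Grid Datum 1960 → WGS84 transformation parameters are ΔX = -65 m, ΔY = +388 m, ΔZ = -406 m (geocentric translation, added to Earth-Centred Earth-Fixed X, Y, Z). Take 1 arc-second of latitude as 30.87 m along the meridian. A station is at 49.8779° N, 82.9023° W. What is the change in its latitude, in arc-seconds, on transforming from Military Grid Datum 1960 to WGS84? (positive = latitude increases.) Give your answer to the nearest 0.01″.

Δφ = 1.26″

sin φ = 0.764673, cos φ = 0.644419, sin λ = -0.992337, cos λ = 0.123562.
North component: ΔN = −sin φ cos λ·ΔX − sin φ sin λ·ΔY + cos φ·ΔZ = −(0.764673)(0.123562)(-65) − (0.764673)(-0.992337)(388) + (0.644419)(-406) = 38.93 m.
1° of latitude spans 3600 × 30.87 = 111132 m, so Δφ = 38.93 / 111132 × 3600 = 1.261″.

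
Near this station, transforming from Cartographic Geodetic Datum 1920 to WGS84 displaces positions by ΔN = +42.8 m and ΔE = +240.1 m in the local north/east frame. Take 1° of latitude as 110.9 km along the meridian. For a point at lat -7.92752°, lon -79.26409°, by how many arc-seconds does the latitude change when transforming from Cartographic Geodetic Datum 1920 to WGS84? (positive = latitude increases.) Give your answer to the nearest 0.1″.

Δφ = 1.4″

1° of latitude = 110.9 km, so Δφ = 42.8 / 110900 = 0.0003859° = 1.389″.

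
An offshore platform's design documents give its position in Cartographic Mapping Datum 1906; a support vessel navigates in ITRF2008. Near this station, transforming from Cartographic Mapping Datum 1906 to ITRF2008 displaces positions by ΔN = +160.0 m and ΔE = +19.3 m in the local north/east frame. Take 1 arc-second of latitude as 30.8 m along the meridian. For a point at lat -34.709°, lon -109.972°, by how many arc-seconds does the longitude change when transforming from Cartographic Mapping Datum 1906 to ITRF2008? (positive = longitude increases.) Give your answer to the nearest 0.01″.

At latitude -34.709°, cos φ = 0.822055.
1″ of longitude at this latitude = 30.80 × cos φ = 25.3193 m, so Δλ = 19.3 / 25.3193 = 0.762″.

Δλ = 0.76″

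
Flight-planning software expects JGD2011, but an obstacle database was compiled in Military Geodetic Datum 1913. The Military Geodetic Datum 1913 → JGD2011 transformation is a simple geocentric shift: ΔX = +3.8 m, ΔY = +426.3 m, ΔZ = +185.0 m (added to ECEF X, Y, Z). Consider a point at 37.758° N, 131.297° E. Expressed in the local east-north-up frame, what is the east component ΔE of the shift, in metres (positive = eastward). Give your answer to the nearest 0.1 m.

ΔE = -284.2 m

The local east axis at (φ, λ) is (−sin λ, cos λ, 0), so ΔE = −sin(131.297°)·3.8 + cos(131.297°)·426.3 = -284.20 m.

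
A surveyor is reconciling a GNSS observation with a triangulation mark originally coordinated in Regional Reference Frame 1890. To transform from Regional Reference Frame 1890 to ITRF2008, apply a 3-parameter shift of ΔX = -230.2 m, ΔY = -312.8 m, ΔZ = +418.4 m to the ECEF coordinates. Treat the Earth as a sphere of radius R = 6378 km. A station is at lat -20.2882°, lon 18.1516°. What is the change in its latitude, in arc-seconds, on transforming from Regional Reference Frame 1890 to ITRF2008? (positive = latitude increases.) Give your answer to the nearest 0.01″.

Δφ = 9.15″

sin φ = -0.346742, cos φ = 0.937960, sin λ = 0.311532, cos λ = 0.950236.
North component: ΔN = −sin φ cos λ·ΔX − sin φ sin λ·ΔY + cos φ·ΔZ = −(-0.346742)(0.950236)(-230.2) − (-0.346742)(0.311532)(-312.8) + (0.937960)(418.4) = 282.81 m.
1° of latitude spans πR/180 = 111317 m, so Δφ = 282.81 / 111317 × 3600 = 9.146″.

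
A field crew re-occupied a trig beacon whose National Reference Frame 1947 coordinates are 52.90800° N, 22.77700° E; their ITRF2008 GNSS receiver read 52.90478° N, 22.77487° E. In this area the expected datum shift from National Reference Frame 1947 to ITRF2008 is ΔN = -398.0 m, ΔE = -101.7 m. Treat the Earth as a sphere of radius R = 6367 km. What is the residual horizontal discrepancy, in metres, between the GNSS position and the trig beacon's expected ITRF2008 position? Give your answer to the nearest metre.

Observed coordinate differences: Δφ = -0.00322°, Δλ = -0.00213°.
Converting to metres (1° lat = 111125 m, cos φ = 0.603097): observed ΔN = -357.8 m, observed ΔE = -142.8 m.
Subtracting the expected shift leaves a residual of -357.8 − (-398.0) = 40.2 m north and -142.8 − (-101.7) = -41.1 m east.
Residual distance = √(40.2² + (-41.1)²) = 57.4 m.

57 m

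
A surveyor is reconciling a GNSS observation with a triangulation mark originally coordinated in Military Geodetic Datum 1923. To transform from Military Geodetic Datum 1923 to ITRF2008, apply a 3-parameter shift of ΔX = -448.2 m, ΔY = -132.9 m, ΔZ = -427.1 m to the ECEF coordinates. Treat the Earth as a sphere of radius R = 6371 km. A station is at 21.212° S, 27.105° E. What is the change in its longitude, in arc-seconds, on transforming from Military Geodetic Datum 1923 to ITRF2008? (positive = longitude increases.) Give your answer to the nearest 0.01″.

Δλ = 2.98″

sin φ = -0.361820, cos φ = 0.932248, sin λ = 0.455623, cos λ = 0.890173.
East component: ΔE = −sin λ·ΔX + cos λ·ΔY = −(0.455623)(-448.2) + (0.890173)(-132.9) = 85.91 m.
1° of latitude spans πR/180 = 111195 m; at latitude φ, 1° of longitude spans that × cos φ = 103661.3 m, so Δλ = 85.91 / 103661.3 × 3600 = 2.983″.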